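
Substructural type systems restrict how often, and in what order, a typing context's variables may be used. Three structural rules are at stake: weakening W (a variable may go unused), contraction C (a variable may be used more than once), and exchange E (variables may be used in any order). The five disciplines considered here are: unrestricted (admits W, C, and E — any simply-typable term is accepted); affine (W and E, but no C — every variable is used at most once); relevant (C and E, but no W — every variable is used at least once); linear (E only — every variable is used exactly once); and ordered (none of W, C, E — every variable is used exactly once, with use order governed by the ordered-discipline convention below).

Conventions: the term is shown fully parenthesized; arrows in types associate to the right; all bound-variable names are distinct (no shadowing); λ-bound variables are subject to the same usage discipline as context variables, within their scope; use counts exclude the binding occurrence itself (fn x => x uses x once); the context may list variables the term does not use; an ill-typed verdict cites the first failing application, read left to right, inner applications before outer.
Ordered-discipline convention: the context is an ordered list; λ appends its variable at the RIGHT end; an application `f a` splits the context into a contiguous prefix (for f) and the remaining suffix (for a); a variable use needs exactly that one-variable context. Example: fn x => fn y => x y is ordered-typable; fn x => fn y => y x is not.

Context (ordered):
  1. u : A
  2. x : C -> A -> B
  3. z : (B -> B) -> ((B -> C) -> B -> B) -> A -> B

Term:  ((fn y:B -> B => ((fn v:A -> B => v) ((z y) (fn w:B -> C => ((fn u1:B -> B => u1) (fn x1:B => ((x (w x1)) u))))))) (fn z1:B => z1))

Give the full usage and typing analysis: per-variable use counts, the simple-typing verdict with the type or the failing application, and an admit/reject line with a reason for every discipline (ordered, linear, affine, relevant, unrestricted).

use counts: u: 1; x: 1; z: 1; y [bound]: 1; v [bound]: 1; w [bound]: 1; u1 [bound]: 1; x1 [bound]: 1; z1 [bound]: 1
left-to-right use order: v, z, y, u1, x, w, x1, u, z1
typing: well-typed — term : A -> B
ordered: ✗, needs exchange: uses follow v, z, y, u1, x, w, x1, u, z1
linear: ✓, u, x, z, y, v, w, u1, x1, z1: one use apiece
affine: ✓, none of u, x, z, y, v, w, u1, x1, z1 used more than once
relevant: ✓, at least one use each (u, x, z, y, v, w, u1, x1, z1)
unrestricted: ✓, type-checks (A -> B) and nothing is barred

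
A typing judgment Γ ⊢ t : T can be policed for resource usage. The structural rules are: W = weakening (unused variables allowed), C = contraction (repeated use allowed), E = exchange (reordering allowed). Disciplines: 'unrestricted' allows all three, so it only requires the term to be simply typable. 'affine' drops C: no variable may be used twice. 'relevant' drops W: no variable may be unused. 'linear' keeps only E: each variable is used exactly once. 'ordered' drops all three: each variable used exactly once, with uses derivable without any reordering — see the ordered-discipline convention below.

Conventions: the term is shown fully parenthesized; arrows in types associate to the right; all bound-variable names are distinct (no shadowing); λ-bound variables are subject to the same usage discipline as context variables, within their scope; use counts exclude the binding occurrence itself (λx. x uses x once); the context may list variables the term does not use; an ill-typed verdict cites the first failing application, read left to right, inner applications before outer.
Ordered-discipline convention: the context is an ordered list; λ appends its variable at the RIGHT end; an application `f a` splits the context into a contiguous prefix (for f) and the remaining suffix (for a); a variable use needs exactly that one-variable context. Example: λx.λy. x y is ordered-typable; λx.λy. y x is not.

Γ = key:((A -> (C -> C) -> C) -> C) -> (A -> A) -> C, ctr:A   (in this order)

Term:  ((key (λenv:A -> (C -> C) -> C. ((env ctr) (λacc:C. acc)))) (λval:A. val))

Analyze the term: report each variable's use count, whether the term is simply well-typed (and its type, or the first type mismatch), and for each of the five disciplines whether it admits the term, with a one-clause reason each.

counts: key: 1, ctr: 1, env (bound): 1, acc (bound): 1, val (bound): 1
order of uses: key, env, ctr, acc, val
typing: the term checks, with type C
ordered ✗ (needs exchange: uses follow key, env, ctr, acc, val)
linear ✓ (exactly-once usage across key, ctr, env, acc, val)
affine ✓ (no duplicate uses among key, ctr, env, acc, val)
relevant ✓ (key, ctr, env, acc, val: all used, weakening unneeded)
unrestricted ✓ (well-typed at C; no restrictions here)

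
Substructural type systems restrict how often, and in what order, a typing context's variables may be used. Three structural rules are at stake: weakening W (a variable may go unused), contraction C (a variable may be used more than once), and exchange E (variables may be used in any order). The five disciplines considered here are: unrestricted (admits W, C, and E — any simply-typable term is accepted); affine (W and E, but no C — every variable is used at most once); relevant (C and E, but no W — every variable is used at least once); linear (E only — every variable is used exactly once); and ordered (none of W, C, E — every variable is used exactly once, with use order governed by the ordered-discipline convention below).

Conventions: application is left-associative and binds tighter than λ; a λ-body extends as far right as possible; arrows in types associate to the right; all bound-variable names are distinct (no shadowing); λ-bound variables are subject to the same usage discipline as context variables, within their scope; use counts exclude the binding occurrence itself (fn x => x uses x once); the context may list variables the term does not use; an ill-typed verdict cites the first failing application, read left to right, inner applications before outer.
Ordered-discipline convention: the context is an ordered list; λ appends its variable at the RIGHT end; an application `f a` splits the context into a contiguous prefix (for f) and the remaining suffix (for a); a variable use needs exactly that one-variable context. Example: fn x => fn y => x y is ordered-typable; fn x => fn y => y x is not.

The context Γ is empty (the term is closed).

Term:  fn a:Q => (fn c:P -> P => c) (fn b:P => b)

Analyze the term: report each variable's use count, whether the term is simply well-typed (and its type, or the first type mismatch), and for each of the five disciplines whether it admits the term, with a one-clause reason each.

counts: a [bound]=0, c [bound]=1, b [bound]=1
left-to-right use order: c, b
typing: well-typed at Q -> P -> P
ordered ✗ (a never used (weakening))
linear ✗ (a never used (weakening))
affine ✓ (at most one use each (a, c, b))
relevant ✗ (a never used (weakening))
unrestricted ✓ (well-typed at Q -> P -> P; no restrictions here)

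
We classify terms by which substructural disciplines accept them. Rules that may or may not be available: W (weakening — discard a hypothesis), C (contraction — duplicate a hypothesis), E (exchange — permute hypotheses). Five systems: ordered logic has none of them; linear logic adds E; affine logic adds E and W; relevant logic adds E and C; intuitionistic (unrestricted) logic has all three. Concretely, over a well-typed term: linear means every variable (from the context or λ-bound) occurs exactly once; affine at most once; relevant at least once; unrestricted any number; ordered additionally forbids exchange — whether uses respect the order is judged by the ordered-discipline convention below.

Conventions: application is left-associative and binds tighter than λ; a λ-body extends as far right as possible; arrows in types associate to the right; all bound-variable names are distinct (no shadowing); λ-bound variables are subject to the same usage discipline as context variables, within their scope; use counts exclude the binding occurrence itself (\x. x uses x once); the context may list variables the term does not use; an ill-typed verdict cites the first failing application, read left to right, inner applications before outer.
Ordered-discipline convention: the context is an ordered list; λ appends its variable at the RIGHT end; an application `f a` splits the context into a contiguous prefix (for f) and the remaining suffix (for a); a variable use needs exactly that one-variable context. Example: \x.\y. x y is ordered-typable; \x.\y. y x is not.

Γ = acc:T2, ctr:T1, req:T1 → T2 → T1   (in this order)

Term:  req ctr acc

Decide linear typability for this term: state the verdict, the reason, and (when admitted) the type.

yes — each of acc, ctr, req used exactly once; term : T1
counts: acc: 1; ctr: 1; req: 1
left-to-right use order: req, ctr, acc
typing: well-typed at T1
all disciplines: ordered ✗ · linear ✓ · affine ✓ · relevant ✓ · unrestricted ✓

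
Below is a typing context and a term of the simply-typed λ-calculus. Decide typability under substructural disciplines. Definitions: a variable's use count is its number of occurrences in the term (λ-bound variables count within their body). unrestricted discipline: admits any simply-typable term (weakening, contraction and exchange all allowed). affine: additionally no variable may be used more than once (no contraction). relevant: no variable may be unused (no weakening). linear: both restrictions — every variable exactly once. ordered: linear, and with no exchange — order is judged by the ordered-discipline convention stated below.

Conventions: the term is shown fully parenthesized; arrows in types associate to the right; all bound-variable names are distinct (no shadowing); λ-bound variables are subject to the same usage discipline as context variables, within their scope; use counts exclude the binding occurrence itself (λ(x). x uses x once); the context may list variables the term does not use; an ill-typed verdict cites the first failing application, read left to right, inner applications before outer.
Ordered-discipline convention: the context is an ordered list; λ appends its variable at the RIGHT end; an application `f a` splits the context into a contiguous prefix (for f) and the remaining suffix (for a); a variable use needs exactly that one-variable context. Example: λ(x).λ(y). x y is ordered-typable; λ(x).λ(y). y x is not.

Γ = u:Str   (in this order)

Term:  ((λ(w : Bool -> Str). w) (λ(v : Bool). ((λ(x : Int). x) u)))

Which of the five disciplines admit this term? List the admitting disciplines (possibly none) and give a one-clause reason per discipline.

admitted by: none
variable uses: u ×1; w [bound] ×1; v [bound] ×0; x [bound] ×1
left-to-right use order: w, x, u
typing: ill-typed: an argument Str mismatches the expected Int
ordered: ✗ — a type mismatch blocks all five
linear: ✗ — the type mismatch rejects it
affine: ✗ — not simply typable
relevant: ✗ — fails simple typing
unrestricted: ✗ — a type mismatch blocks all five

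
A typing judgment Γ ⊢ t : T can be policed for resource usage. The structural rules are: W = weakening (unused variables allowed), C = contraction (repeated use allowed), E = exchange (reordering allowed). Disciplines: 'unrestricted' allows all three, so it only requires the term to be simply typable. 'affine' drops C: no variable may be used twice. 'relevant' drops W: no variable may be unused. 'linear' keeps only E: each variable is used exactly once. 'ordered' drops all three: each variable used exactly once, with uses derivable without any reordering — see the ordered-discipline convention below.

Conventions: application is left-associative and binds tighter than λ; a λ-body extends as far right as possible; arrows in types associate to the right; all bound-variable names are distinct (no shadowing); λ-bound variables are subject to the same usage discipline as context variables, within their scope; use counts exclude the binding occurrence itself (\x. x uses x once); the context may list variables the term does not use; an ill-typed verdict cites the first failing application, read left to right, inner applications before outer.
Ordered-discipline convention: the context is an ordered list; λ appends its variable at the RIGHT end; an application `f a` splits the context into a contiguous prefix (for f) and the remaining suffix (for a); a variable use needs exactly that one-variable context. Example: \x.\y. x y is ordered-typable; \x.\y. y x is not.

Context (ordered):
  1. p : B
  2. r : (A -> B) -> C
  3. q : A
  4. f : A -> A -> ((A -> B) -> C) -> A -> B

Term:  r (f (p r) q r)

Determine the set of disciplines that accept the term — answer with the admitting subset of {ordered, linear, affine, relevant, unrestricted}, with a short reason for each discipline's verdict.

admitted by: none
usage: p: 1, r: 3, q: 1, f: 1
uses in reading order: r, f, p, r, q, r
typing: ill-typed: can't apply a value of type B
ordered: ✗ — the type mismatch rejects it
linear: ✗ — not simply typable
affine: ✗ — fails simple typing
relevant: ✗ — a type mismatch blocks all five
unrestricted: ✗ — the type mismatch rejects it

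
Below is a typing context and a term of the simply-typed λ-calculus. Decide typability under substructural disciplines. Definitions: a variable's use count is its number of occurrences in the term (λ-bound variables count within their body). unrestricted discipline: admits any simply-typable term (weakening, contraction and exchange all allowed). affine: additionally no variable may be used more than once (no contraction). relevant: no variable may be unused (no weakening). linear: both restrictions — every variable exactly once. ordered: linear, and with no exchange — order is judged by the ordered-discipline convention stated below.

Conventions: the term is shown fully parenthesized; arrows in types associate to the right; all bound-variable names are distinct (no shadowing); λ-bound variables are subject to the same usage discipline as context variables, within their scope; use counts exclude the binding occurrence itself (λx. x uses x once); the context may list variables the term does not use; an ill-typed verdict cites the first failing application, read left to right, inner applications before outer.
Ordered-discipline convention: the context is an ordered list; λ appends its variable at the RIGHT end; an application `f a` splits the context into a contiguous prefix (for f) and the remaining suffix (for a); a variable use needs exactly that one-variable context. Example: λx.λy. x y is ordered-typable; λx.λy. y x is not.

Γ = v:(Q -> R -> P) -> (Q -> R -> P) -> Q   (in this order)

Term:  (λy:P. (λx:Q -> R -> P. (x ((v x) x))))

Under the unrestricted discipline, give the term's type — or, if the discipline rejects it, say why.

term : P -> (Q -> R -> P) -> R -> P
counts: v ×1; y (bound) ×0; x (bound) ×3
left-to-right use order: x, v, x, x
typing: the term checks, with type P -> (Q -> R -> P) -> R -> P
all disciplines: ordered ✗ | linear ✗ | affine ✗ | relevant ✗ | unrestricted ✓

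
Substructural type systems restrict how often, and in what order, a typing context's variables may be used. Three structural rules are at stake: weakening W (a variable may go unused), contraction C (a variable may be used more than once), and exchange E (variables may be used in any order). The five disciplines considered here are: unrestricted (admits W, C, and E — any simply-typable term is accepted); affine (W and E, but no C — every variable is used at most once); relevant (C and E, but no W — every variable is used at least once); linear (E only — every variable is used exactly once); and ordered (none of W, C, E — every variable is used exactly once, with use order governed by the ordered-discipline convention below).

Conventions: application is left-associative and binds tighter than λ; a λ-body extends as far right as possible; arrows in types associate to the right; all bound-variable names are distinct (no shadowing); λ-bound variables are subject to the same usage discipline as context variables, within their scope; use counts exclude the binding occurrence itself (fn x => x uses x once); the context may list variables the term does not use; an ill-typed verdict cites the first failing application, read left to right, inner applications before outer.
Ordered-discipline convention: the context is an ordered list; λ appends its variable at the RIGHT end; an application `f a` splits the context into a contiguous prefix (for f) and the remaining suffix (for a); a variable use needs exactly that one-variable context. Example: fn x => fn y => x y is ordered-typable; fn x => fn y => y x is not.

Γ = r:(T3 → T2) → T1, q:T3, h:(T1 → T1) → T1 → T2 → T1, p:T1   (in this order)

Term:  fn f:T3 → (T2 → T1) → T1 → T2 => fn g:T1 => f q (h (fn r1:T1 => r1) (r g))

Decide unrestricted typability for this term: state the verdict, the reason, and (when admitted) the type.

no — not simply typable
variable uses: r: 1; q: 1; h: 1; p: 0; f (λ-bound): 1; g (λ-bound): 1; r1 (λ-bound): 1
left-to-right use order: f, q, h, r1, r, g
typing: ill-typed: an application expects T3 → T2 but receives T1
all disciplines: ordered ✗; linear ✗; affine ✗; relevant ✗; unrestricted ✗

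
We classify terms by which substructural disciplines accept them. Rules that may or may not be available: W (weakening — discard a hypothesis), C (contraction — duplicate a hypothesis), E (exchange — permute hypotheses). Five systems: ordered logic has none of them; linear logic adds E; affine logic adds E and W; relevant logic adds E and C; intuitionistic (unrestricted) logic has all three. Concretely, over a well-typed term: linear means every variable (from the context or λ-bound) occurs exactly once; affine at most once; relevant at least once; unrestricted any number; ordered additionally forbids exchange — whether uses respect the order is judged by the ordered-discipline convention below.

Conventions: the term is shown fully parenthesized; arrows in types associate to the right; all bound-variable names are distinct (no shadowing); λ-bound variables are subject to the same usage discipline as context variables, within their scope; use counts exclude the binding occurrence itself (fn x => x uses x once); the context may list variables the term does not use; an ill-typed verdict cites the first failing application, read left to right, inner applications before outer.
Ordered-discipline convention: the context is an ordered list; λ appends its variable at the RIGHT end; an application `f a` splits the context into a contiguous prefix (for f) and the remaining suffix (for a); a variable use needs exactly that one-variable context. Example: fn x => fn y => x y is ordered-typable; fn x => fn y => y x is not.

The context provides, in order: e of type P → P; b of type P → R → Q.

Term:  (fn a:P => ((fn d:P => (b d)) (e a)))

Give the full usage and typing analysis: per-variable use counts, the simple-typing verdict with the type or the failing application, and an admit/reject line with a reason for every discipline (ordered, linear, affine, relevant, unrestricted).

use counts: e=1, b=1, a (bound)=1, d (bound)=1
order of uses: b, d, e, a
typing: well-typed — term : P → R → Q
ordered: ✗, needs exchange: uses follow b, d, e, a
linear: ✓, e, b, a, d: one use apiece
affine: ✓, no duplicate uses among e, b, a, d
relevant: ✓, every one of e, b, a, d appears
unrestricted: ✓, type-checks (P → R → Q) and nothing is barred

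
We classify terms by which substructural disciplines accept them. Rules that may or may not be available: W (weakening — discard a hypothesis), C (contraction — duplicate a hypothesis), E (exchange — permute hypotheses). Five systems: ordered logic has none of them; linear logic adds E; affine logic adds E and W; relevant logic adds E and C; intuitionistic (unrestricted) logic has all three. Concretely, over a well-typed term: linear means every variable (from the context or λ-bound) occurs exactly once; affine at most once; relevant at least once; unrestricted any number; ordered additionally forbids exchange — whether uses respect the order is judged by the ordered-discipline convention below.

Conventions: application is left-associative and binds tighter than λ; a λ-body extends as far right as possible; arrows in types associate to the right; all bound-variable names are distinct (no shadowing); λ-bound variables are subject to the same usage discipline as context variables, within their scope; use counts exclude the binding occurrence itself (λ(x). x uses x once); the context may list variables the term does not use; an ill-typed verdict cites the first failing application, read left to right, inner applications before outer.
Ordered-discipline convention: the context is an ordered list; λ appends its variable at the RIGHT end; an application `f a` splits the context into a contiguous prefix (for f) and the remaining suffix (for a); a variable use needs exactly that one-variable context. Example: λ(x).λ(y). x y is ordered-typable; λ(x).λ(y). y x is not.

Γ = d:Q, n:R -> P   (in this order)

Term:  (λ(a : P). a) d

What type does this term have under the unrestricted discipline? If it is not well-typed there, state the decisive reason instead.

not well-typed under unrestricted — a type mismatch blocks all five
usage: d ×1; n ×0; a [bound] ×1
order of uses: a, d
typing: ill-typed: a function awaiting P gets Q
per-discipline verdicts: ordered ✗ · linear ✗ · affine ✗ · relevant ✗ · unrestricted ✗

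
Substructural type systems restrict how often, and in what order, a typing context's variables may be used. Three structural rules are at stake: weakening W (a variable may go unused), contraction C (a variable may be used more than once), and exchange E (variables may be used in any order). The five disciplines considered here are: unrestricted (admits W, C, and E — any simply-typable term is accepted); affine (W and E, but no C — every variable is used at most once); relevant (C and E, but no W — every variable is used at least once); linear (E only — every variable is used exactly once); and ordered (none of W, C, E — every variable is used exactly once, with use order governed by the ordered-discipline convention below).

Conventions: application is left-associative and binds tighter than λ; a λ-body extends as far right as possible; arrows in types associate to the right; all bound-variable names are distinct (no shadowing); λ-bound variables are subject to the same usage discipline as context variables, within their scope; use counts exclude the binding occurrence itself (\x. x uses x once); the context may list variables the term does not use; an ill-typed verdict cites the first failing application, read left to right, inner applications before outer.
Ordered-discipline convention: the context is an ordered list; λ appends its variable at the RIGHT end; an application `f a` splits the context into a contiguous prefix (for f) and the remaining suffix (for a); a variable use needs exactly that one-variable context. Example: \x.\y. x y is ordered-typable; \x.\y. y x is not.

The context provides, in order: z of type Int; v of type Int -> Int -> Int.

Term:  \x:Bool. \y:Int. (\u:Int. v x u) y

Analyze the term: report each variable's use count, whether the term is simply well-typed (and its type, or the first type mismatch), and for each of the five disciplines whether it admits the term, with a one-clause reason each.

use counts: z=0, v=1, x (λ-bound)=1, y (λ-bound)=1, u (λ-bound)=1
use order (left to right): v, x, u, y
typing: ill-typed: an argument Bool mismatches the expected Int
ordered: ✗ — fails simple typing
linear: ✗ — a type mismatch blocks all five
affine: ✗ — the type mismatch rejects it
relevant: ✗ — not simply typable
unrestricted: ✗ — fails simple typing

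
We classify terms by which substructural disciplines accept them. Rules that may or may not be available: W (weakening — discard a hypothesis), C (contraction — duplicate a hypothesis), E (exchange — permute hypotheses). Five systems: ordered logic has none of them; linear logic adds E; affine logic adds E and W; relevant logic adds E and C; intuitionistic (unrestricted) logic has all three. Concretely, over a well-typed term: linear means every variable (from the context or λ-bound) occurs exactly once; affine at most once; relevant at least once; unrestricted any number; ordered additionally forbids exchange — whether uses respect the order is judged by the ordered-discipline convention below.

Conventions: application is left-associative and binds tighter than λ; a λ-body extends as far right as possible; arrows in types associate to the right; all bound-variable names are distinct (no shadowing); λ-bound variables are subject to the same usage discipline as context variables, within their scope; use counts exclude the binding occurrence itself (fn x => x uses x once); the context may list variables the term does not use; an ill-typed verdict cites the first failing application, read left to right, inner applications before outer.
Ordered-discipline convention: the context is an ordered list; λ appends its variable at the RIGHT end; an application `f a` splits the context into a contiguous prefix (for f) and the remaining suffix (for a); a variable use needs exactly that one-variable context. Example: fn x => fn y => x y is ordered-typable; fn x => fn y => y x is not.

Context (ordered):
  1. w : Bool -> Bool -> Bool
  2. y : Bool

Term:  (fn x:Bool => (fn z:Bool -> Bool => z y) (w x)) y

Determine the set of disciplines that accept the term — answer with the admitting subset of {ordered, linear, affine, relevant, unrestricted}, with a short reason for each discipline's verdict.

admitting disciplines: relevant, unrestricted
counts: w: 1; y: 2; x (bound): 1; z (bound): 1
order of uses: z, y, w, x, y
typing: the term checks, with type Bool
ordered: ✗, needs contraction — y ×2
linear: ✗, needs contraction — y ×2
affine: ✗, needs contraction — y ×2
relevant: ✓, every one of w, y, x, z appears
unrestricted: ✓, type-checks (Bool) and nothing is barred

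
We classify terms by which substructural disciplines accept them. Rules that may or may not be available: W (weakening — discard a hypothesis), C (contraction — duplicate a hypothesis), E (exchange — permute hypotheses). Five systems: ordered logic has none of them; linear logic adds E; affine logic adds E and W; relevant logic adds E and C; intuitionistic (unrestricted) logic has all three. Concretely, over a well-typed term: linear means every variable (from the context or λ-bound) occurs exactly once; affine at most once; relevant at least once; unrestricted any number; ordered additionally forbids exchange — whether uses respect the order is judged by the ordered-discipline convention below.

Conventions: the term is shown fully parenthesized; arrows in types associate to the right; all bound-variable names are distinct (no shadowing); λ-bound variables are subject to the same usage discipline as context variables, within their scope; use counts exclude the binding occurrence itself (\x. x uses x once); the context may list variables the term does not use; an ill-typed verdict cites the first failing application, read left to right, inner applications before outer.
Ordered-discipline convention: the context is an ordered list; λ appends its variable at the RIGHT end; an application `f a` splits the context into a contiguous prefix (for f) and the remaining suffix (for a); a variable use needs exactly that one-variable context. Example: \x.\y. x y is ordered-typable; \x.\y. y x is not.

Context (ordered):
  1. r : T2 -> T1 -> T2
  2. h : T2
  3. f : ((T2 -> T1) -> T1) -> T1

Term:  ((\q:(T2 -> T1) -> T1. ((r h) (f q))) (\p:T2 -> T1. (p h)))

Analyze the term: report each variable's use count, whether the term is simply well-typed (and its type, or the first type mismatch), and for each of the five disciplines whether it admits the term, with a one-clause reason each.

usage: r: 1×; h: 2×; f: 1×; q [bound]: 1×; p [bound]: 1×
order of uses: r, h, f, q, p, h
typing: well-typed at T2
ordered ✗ (uses contraction: h ×2)
linear ✗ (uses contraction: h ×2)
affine ✗ (uses contraction: h ×2)
relevant ✓ (every one of r, h, f, q, p appears)
unrestricted ✓ (simply typable at T2; W, C, E all held)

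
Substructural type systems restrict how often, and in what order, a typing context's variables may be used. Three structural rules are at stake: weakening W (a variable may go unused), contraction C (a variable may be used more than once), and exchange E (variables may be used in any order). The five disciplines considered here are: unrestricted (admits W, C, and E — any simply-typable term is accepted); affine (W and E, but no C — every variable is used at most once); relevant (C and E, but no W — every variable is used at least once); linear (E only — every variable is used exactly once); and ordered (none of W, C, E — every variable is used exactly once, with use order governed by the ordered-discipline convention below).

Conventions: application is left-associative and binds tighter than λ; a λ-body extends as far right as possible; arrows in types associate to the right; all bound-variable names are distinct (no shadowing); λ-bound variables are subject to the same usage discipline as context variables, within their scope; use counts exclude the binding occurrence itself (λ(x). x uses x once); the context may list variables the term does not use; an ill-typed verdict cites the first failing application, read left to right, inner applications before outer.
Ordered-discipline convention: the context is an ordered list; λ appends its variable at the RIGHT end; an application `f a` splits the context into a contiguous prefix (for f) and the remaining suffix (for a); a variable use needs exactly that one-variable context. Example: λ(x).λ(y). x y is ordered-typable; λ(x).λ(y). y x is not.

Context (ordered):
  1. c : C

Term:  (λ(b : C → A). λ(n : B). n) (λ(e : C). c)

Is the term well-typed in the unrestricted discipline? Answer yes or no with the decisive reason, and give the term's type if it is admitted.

no — fails simple typing
use counts: c=1, b [bound]=0, n [bound]=1, e [bound]=0
use order (left to right): n, c
typing: ill-typed: an argument C → C mismatches the expected C → A
summary: ordered ✗ · linear ✗ · affine ✗ · relevant ✗ · unrestricted ✗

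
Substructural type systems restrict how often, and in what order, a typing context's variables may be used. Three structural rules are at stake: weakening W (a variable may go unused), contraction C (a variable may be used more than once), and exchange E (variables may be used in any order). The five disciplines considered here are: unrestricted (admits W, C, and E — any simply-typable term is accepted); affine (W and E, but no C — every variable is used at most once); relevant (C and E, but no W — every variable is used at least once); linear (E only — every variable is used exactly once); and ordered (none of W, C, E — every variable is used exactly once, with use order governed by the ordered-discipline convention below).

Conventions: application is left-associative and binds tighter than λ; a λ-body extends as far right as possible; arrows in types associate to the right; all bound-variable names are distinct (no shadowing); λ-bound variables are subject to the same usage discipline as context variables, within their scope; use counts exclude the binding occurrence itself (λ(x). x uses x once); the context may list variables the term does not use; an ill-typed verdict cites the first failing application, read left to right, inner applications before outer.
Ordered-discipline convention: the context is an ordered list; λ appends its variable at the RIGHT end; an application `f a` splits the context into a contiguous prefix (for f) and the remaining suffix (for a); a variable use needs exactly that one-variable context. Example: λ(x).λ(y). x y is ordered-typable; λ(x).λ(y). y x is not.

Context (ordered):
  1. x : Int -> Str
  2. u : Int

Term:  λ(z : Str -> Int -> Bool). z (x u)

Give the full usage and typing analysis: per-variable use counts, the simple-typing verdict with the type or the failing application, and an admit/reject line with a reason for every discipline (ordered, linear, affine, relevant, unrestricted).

use counts: x: 1; u: 1; z (λ-bound): 1
order of uses: z, x, u
typing: well-typed at (Str -> Int -> Bool) -> Int -> Bool
ordered: ✗, use order z, x, u needs exchange
linear: ✓, each of x, u, z used exactly once
affine: ✓, none of x, u, z used more than once
relevant: ✓, every one of x, u, z appears
unrestricted: ✓, type-checks ((Str -> Int -> Bool) -> Int -> Bool) and nothing is barred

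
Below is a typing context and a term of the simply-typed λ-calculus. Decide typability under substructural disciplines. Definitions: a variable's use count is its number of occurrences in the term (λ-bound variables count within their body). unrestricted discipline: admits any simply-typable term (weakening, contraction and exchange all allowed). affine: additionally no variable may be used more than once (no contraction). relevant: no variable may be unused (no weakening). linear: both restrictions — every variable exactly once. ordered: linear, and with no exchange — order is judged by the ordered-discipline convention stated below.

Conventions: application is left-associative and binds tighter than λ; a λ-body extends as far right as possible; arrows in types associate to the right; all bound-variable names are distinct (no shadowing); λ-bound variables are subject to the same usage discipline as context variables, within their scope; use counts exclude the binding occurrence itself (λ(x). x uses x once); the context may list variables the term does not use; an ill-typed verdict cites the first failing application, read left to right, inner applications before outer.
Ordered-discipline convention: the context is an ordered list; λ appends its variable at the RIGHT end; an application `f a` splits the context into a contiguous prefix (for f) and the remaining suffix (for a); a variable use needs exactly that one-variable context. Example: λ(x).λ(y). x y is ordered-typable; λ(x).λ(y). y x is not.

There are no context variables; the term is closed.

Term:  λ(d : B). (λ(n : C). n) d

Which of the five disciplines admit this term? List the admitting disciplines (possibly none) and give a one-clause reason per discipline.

admitted in: none
variable uses: d (λ-bound): 1, n (λ-bound): 1
uses in reading order: n, d
typing: ill-typed: an argument B mismatches the expected C
ordered ✗ (not simply typable)
linear ✗ (fails simple typing)
affine ✗ (a type mismatch blocks all five)
relevant ✗ (the type mismatch rejects it)
unrestricted ✗ (not simply typable)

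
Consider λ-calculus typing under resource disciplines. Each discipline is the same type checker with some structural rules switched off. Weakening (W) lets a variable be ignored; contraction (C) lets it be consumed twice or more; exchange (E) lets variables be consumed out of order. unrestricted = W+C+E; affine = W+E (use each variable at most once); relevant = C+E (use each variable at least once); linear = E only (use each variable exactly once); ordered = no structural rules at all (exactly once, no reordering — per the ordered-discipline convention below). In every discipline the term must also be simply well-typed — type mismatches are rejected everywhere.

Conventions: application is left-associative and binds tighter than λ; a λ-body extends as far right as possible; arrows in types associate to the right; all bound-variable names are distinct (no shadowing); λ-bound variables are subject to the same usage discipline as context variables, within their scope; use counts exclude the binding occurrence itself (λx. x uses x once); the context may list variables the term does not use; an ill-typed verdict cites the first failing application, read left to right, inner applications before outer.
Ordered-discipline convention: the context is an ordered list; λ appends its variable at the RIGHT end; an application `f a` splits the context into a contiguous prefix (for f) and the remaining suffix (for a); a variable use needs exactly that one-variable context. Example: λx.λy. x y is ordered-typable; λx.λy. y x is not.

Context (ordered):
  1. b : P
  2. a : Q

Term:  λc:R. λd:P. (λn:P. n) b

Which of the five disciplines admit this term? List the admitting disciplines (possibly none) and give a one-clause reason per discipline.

accepted by: affine, unrestricted
variable uses: b: 1, a: 0, c (bound): 0, d (bound): 0, n (bound): 1
order of uses: n, b
typing: well-typed at R → P → P
ordered: ✗ — unused: a, c, d — weakening required
linear: ✗ — unused: a, c, d — weakening required
affine: ✓ — none of b, a, c, d, n used more than once
relevant: ✗ — unused: a, c, d — weakening required
unrestricted: ✓ — typability at R → P → P is all that's needed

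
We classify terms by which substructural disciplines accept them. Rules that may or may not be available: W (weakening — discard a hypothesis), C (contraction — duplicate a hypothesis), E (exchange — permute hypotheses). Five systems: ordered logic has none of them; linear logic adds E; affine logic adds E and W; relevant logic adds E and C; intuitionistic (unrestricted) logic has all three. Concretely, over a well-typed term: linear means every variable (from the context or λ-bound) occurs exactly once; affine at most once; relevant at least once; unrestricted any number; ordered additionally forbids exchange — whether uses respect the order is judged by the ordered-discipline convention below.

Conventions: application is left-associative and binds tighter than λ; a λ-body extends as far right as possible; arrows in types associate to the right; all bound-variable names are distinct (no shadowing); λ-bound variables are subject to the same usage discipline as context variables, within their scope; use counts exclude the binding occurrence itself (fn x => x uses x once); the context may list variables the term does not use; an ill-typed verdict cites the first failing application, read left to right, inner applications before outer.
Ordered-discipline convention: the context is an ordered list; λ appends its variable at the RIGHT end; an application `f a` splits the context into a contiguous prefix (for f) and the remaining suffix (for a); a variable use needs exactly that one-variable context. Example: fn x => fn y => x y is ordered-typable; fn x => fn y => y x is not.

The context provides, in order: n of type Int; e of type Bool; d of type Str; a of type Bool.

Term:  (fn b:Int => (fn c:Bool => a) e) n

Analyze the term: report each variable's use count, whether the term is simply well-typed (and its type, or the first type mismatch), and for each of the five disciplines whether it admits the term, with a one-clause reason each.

variable uses: n=1, e=1, d=0, a=1, b (λ-bound)=0, c (λ-bound)=0
use order (left to right): a, e, n
typing: well-typed — term : Bool
ordered: ✗ — d, b, c left unused
linear: ✗ — d, b, c left unused
affine: ✓ — at most one use each (n, e, d, a, b, c)
relevant: ✗ — d, b, c left unused
unrestricted: ✓ — type-checks (Bool) and nothing is barred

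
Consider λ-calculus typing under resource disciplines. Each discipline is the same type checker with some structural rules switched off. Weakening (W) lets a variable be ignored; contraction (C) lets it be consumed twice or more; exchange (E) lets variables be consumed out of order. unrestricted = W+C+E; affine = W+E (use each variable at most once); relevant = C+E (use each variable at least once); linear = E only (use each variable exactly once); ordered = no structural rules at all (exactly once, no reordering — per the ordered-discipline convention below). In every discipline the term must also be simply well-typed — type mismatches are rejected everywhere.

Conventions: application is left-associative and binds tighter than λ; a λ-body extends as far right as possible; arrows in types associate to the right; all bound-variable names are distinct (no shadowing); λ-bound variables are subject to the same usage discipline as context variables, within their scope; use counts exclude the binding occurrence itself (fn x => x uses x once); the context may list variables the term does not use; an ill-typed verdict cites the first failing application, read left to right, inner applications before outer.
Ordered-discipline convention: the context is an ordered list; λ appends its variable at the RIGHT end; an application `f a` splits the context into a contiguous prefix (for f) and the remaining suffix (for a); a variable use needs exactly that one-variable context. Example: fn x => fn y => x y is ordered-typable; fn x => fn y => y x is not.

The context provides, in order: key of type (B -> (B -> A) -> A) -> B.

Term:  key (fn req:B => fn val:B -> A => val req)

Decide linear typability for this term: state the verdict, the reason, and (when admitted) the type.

yes — single use per variable (key, req, val); term : B
variable uses: key: 1; req (bound): 1; val (bound): 1
order of uses: key, val, req
typing: ✓ — B
per-discipline verdicts: ordered ✗ · linear ✓ · affine ✓ · relevant ✓ · unrestricted ✓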